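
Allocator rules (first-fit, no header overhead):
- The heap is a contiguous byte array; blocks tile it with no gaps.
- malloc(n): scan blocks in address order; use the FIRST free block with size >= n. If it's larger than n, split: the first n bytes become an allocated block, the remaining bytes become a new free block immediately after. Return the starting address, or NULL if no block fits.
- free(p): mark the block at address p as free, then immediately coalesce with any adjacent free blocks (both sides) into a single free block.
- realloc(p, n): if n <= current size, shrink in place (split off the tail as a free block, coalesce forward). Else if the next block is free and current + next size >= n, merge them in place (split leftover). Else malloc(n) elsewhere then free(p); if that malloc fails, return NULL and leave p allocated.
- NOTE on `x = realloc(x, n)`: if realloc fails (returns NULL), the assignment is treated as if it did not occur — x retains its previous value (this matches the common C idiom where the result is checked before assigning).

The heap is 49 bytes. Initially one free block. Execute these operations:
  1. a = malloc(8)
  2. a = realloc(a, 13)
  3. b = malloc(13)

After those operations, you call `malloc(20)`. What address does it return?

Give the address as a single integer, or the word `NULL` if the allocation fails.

Op 1: a = malloc(8) -> a = 0; heap: [0-7 ALLOC][8-48 FREE]
Op 2: a = realloc(a, 13) -> a = 0; heap: [0-12 ALLOC][13-48 FREE]
Op 3: b = malloc(13) -> b = 13; heap: [0-12 ALLOC][13-25 ALLOC][26-48 FREE]
malloc(20): first-fit scan over [0-12 ALLOC][13-25 ALLOC][26-48 FREE] -> 26

Answer: 26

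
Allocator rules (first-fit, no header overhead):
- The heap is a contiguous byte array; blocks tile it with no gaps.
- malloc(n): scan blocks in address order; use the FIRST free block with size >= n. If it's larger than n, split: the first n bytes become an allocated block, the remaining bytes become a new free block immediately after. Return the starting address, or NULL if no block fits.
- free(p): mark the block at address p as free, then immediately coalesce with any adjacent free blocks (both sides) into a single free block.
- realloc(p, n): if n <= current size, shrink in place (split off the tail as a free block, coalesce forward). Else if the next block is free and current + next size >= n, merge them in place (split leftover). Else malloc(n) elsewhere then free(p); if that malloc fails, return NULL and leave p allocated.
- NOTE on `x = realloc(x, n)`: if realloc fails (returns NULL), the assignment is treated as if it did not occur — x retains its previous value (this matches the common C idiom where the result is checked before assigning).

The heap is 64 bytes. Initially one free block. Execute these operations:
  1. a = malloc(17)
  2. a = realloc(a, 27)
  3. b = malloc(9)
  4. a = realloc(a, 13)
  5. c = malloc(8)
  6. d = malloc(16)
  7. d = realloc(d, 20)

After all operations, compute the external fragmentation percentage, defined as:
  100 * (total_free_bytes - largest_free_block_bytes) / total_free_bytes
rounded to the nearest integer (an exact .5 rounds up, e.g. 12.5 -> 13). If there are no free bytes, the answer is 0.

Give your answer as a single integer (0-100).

Op 1: a = malloc(17) -> a = 0; heap: [0-16 ALLOC][17-63 FREE]
Op 2: a = realloc(a, 27) -> a = 0; heap: [0-26 ALLOC][27-63 FREE]
Op 3: b = malloc(9) -> b = 27; heap: [0-26 ALLOC][27-35 ALLOC][36-63 FREE]
Op 4: a = realloc(a, 13) -> a = 0; heap: [0-12 ALLOC][13-26 FREE][27-35 ALLOC][36-63 FREE]
Op 5: c = malloc(8) -> c = 13; heap: [0-12 ALLOC][13-20 ALLOC][21-26 FREE][27-35 ALLOC][36-63 FREE]
Op 6: d = malloc(16) -> d = 36; heap: [0-12 ALLOC][13-20 ALLOC][21-26 FREE][27-35 ALLOC][36-51 ALLOC][52-63 FREE]
Op 7: d = realloc(d, 20) -> d = 36; heap: [0-12 ALLOC][13-20 ALLOC][21-26 FREE][27-35 ALLOC][36-55 ALLOC][56-63 FREE]
Free blocks: [6 8] total_free=14 largest=8 -> 100*(14-8)/14 = 600/14 ≈ 42.857 -> rounds to 43

Answer: 43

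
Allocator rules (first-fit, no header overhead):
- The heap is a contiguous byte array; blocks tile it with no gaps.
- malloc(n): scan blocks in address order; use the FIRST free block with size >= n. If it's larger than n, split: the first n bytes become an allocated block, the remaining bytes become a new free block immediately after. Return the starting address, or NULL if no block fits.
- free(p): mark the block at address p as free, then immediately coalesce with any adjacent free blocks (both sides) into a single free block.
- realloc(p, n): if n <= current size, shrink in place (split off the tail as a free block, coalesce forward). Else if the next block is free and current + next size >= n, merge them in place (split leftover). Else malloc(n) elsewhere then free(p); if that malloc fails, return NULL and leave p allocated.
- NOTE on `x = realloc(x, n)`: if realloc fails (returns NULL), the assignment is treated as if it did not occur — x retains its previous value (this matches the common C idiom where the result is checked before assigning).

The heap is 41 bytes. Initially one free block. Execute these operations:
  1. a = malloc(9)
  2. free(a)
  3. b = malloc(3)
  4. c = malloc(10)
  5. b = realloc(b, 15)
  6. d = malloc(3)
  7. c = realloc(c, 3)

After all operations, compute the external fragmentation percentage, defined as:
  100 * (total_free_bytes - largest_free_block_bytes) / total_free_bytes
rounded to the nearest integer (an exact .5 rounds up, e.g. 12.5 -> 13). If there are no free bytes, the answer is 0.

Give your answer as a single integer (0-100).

Answer: 35

Derivation:
Op 1: a = malloc(9) -> a = 0; heap: [0-8 ALLOC][9-40 FREE]
Op 2: free(a) -> (freed a); heap: [0-40 FREE]
Op 3: b = malloc(3) -> b = 0; heap: [0-2 ALLOC][3-40 FREE]
Op 4: c = malloc(10) -> c = 3; heap: [0-2 ALLOC][3-12 ALLOC][13-40 FREE]
Op 5: b = realloc(b, 15) -> b = 13; heap: [0-2 FREE][3-12 ALLOC][13-27 ALLOC][28-40 FREE]
Op 6: d = malloc(3) -> d = 0; heap: [0-2 ALLOC][3-12 ALLOC][13-27 ALLOC][28-40 FREE]
Op 7: c = realloc(c, 3) -> c = 3; heap: [0-2 ALLOC][3-5 ALLOC][6-12 FREE][13-27 ALLOC][28-40 FREE]
Free blocks: [7 13] total_free=20 largest=13 -> 100*(20-13)/20 = 700/20 = 35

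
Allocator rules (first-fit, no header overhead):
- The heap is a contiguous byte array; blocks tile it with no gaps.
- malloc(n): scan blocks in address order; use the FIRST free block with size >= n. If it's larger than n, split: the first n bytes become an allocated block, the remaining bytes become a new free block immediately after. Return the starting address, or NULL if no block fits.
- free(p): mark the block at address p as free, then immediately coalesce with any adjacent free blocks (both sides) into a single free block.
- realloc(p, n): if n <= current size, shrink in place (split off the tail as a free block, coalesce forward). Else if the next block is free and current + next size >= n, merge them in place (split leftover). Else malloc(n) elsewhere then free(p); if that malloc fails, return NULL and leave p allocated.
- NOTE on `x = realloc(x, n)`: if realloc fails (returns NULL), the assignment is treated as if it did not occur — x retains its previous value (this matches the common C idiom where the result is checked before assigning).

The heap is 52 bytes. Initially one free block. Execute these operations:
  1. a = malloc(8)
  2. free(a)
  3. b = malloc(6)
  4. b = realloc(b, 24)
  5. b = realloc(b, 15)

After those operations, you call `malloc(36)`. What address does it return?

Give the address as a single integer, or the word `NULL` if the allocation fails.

Answer: 15

Derivation:
Op 1: a = malloc(8) -> a = 0; heap: [0-7 ALLOC][8-51 FREE]
Op 2: free(a) -> (freed a); heap: [0-51 FREE]
Op 3: b = malloc(6) -> b = 0; heap: [0-5 ALLOC][6-51 FREE]
Op 4: b = realloc(b, 24) -> b = 0; heap: [0-23 ALLOC][24-51 FREE]
Op 5: b = realloc(b, 15) -> b = 0; heap: [0-14 ALLOC][15-51 FREE]
malloc(36): first-fit scan over [0-14 ALLOC][15-51 FREE] -> 15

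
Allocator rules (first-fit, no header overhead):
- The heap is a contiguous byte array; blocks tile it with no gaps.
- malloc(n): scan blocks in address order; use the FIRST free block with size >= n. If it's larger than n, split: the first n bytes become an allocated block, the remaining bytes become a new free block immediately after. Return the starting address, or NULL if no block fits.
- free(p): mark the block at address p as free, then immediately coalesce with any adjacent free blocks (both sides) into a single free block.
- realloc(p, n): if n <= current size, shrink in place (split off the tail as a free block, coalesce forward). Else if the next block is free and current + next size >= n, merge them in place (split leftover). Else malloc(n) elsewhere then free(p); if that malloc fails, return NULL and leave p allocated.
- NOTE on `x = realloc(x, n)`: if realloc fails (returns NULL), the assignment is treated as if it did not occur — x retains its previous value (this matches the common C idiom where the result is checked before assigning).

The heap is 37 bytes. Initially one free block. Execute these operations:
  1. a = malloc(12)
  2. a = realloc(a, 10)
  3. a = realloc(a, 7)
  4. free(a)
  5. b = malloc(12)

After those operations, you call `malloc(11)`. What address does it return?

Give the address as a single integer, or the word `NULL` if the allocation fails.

Op 1: a = malloc(12) -> a = 0; heap: [0-11 ALLOC][12-36 FREE]
Op 2: a = realloc(a, 10) -> a = 0; heap: [0-9 ALLOC][10-36 FREE]
Op 3: a = realloc(a, 7) -> a = 0; heap: [0-6 ALLOC][7-36 FREE]
Op 4: free(a) -> (freed a); heap: [0-36 FREE]
Op 5: b = malloc(12) -> b = 0; heap: [0-11 ALLOC][12-36 FREE]
malloc(11): first-fit scan over [0-11 ALLOC][12-36 FREE] -> 12

Answer: 12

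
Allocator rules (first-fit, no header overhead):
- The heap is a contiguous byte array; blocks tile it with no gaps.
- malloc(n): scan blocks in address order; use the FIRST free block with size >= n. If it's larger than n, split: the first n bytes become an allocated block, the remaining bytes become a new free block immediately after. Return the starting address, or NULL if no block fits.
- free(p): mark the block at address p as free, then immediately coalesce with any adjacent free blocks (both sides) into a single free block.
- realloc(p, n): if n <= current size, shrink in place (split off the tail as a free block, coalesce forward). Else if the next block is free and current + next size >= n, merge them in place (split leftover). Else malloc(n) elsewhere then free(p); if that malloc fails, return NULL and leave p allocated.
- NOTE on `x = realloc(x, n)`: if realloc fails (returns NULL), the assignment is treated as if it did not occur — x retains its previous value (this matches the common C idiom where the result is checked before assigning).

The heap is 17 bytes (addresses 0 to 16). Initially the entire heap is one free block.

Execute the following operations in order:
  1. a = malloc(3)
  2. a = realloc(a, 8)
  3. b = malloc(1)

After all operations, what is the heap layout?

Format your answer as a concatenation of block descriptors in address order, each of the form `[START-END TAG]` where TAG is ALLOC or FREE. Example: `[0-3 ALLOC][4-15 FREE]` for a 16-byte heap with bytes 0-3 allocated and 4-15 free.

Answer: [0-7 ALLOC][8-8 ALLOC][9-16 FREE]

Derivation:
Op 1: a = malloc(3) -> a = 0; heap: [0-2 ALLOC][3-16 FREE]
Op 2: a = realloc(a, 8) -> a = 0; heap: [0-7 ALLOC][8-16 FREE]
Op 3: b = malloc(1) -> b = 8; heap: [0-7 ALLOC][8-8 ALLOC][9-16 FREE]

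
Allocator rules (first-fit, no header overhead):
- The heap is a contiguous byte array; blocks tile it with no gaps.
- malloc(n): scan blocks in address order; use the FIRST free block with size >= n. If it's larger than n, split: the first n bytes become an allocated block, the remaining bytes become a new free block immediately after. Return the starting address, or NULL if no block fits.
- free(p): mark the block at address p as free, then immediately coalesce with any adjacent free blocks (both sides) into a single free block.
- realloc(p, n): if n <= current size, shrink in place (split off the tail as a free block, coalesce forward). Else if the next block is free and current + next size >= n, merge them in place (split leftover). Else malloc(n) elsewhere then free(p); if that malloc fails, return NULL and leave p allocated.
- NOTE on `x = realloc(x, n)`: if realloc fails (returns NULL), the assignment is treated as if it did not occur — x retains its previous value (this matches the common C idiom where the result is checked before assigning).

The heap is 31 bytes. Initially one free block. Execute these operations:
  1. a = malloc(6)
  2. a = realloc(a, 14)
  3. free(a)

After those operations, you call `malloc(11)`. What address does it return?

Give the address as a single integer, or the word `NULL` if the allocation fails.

Op 1: a = malloc(6) -> a = 0; heap: [0-5 ALLOC][6-30 FREE]
Op 2: a = realloc(a, 14) -> a = 0; heap: [0-13 ALLOC][14-30 FREE]
Op 3: free(a) -> (freed a); heap: [0-30 FREE]
malloc(11): first-fit scan over [0-30 FREE] -> 0

Answer: 0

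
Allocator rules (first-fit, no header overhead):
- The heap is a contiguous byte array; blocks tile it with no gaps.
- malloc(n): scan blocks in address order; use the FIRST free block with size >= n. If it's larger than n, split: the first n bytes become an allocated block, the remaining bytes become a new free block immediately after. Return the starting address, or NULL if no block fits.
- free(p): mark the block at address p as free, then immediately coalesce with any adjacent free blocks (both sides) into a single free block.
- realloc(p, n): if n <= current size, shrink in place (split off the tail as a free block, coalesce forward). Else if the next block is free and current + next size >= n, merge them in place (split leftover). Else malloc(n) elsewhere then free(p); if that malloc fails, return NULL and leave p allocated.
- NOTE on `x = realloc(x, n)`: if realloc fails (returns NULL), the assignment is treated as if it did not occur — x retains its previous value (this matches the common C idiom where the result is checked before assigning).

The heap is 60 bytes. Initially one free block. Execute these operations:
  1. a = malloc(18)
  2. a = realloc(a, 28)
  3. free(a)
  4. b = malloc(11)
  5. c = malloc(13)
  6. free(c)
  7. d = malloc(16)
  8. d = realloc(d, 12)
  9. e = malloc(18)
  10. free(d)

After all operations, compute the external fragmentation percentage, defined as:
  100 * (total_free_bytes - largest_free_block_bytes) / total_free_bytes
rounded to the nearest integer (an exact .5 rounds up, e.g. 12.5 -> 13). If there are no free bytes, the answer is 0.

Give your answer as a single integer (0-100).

Op 1: a = malloc(18) -> a = 0; heap: [0-17 ALLOC][18-59 FREE]
Op 2: a = realloc(a, 28) -> a = 0; heap: [0-27 ALLOC][28-59 FREE]
Op 3: free(a) -> (freed a); heap: [0-59 FREE]
Op 4: b = malloc(11) -> b = 0; heap: [0-10 ALLOC][11-59 FREE]
Op 5: c = malloc(13) -> c = 11; heap: [0-10 ALLOC][11-23 ALLOC][24-59 FREE]
Op 6: free(c) -> (freed c); heap: [0-10 ALLOC][11-59 FREE]
Op 7: d = malloc(16) -> d = 11; heap: [0-10 ALLOC][11-26 ALLOC][27-59 FREE]
Op 8: d = realloc(d, 12) -> d = 11; heap: [0-10 ALLOC][11-22 ALLOC][23-59 FREE]
Op 9: e = malloc(18) -> e = 23; heap: [0-10 ALLOC][11-22 ALLOC][23-40 ALLOC][41-59 FREE]
Op 10: free(d) -> (freed d); heap: [0-10 ALLOC][11-22 FREE][23-40 ALLOC][41-59 FREE]
Free blocks: [12 19] total_free=31 largest=19 -> 100*(31-19)/31 = 1200/31 ≈ 38.710 -> rounds to 39

Answer: 39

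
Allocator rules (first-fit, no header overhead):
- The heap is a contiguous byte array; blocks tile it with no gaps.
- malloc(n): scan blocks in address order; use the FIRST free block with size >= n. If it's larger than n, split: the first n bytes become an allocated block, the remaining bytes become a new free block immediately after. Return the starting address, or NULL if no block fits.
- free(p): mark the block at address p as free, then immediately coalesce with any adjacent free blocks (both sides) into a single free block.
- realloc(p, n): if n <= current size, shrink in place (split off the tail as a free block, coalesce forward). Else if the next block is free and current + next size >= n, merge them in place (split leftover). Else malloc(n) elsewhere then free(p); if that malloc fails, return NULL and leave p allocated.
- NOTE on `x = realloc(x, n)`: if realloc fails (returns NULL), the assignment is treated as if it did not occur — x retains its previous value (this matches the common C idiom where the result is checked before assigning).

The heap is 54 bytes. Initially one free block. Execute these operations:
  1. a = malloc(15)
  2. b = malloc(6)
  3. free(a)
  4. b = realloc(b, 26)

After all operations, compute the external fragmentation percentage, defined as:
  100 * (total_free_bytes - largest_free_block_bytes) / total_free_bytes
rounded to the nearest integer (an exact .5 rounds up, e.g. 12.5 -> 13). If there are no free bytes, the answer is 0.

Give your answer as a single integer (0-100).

Op 1: a = malloc(15) -> a = 0; heap: [0-14 ALLOC][15-53 FREE]
Op 2: b = malloc(6) -> b = 15; heap: [0-14 ALLOC][15-20 ALLOC][21-53 FREE]
Op 3: free(a) -> (freed a); heap: [0-14 FREE][15-20 ALLOC][21-53 FREE]
Op 4: b = realloc(b, 26) -> b = 15; heap: [0-14 FREE][15-40 ALLOC][41-53 FREE]
Free blocks: [15 13] total_free=28 largest=15 -> 100*(28-15)/28 = 1300/28 ≈ 46.429 -> rounds to 46

Answer: 46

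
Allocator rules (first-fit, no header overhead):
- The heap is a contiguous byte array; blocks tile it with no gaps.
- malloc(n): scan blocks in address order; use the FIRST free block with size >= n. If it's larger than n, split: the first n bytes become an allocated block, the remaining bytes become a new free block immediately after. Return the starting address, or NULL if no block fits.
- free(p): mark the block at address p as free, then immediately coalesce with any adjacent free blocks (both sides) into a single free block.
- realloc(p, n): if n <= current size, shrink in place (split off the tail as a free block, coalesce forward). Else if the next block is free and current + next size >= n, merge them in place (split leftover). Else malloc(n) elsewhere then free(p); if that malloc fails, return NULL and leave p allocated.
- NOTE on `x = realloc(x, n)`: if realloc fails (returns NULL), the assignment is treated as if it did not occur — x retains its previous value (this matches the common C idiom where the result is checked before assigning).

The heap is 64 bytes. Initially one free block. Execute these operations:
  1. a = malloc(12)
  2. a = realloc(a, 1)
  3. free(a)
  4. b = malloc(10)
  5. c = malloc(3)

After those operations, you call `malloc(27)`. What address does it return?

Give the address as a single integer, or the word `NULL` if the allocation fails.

Answer: 13

Derivation:
Op 1: a = malloc(12) -> a = 0; heap: [0-11 ALLOC][12-63 FREE]
Op 2: a = realloc(a, 1) -> a = 0; heap: [0-0 ALLOC][1-63 FREE]
Op 3: free(a) -> (freed a); heap: [0-63 FREE]
Op 4: b = malloc(10) -> b = 0; heap: [0-9 ALLOC][10-63 FREE]
Op 5: c = malloc(3) -> c = 10; heap: [0-9 ALLOC][10-12 ALLOC][13-63 FREE]
malloc(27): first-fit scan over [0-9 ALLOC][10-12 ALLOC][13-63 FREE] -> 13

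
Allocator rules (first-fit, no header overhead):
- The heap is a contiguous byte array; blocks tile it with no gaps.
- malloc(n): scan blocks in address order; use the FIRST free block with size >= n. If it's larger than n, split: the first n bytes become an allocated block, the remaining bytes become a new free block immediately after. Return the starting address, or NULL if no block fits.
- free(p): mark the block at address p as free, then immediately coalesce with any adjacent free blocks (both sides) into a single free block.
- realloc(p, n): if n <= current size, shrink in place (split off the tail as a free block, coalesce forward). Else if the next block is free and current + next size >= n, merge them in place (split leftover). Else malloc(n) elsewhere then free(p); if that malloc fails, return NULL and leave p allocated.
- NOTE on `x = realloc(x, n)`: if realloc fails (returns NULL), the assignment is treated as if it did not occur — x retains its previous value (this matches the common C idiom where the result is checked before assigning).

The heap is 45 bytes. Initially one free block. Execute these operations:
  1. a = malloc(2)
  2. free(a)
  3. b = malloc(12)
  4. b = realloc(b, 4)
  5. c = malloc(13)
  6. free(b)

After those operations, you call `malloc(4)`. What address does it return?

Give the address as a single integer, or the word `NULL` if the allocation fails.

Answer: 0

Derivation:
Op 1: a = malloc(2) -> a = 0; heap: [0-1 ALLOC][2-44 FREE]
Op 2: free(a) -> (freed a); heap: [0-44 FREE]
Op 3: b = malloc(12) -> b = 0; heap: [0-11 ALLOC][12-44 FREE]
Op 4: b = realloc(b, 4) -> b = 0; heap: [0-3 ALLOC][4-44 FREE]
Op 5: c = malloc(13) -> c = 4; heap: [0-3 ALLOC][4-16 ALLOC][17-44 FREE]
Op 6: free(b) -> (freed b); heap: [0-3 FREE][4-16 ALLOC][17-44 FREE]
malloc(4): first-fit scan over [0-3 FREE][4-16 ALLOC][17-44 FREE] -> 0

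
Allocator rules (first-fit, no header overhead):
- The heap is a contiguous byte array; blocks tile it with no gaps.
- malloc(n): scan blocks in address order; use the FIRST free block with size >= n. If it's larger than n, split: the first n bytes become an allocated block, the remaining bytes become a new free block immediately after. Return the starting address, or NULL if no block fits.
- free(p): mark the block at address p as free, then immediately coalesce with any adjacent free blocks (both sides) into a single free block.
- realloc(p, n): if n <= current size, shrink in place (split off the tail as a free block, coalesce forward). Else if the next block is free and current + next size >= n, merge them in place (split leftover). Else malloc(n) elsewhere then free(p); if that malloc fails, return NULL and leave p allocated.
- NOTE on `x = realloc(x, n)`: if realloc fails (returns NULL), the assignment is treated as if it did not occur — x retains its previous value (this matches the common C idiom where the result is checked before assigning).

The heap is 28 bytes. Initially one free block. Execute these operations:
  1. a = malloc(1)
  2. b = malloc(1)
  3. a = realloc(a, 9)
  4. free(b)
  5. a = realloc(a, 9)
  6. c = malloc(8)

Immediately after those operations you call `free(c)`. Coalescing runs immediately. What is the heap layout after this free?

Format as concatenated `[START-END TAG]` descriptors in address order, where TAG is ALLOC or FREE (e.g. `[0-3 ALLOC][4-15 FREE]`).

Answer: [0-1 FREE][2-10 ALLOC][11-27 FREE]

Derivation:
Op 1: a = malloc(1) -> a = 0; heap: [0-0 ALLOC][1-27 FREE]
Op 2: b = malloc(1) -> b = 1; heap: [0-0 ALLOC][1-1 ALLOC][2-27 FREE]
Op 3: a = realloc(a, 9) -> a = 2; heap: [0-0 FREE][1-1 ALLOC][2-10 ALLOC][11-27 FREE]
Op 4: free(b) -> (freed b); heap: [0-1 FREE][2-10 ALLOC][11-27 FREE]
Op 5: a = realloc(a, 9) -> a = 2; heap: [0-1 FREE][2-10 ALLOC][11-27 FREE]
Op 6: c = malloc(8) -> c = 11; heap: [0-1 FREE][2-10 ALLOC][11-18 ALLOC][19-27 FREE]
free(c): c = 11 -> block [11-18 ALLOC]; mark free, coalesce with adjacent free neighbors -> [0-1 FREE][2-10 ALLOC][11-27 FREE]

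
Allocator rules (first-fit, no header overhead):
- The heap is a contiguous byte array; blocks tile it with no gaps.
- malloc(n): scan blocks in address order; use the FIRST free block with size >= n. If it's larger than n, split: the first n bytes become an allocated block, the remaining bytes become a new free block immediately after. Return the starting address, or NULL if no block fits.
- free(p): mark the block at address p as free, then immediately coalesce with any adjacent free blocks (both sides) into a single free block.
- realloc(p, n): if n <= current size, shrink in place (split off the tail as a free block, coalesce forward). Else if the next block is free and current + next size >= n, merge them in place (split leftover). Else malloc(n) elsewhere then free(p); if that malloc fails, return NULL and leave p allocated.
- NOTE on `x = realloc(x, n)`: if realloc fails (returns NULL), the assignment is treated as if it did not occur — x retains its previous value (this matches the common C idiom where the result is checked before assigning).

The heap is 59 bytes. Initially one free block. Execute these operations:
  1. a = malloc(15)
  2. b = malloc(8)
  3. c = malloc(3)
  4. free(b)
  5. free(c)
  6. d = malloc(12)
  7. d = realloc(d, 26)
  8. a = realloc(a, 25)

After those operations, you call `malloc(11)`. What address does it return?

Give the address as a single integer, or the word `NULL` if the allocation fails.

Answer: 41

Derivation:
Op 1: a = malloc(15) -> a = 0; heap: [0-14 ALLOC][15-58 FREE]
Op 2: b = malloc(8) -> b = 15; heap: [0-14 ALLOC][15-22 ALLOC][23-58 FREE]
Op 3: c = malloc(3) -> c = 23; heap: [0-14 ALLOC][15-22 ALLOC][23-25 ALLOC][26-58 FREE]
Op 4: free(b) -> (freed b); heap: [0-14 ALLOC][15-22 FREE][23-25 ALLOC][26-58 FREE]
Op 5: free(c) -> (freed c); heap: [0-14 ALLOC][15-58 FREE]
Op 6: d = malloc(12) -> d = 15; heap: [0-14 ALLOC][15-26 ALLOC][27-58 FREE]
Op 7: d = realloc(d, 26) -> d = 15; heap: [0-14 ALLOC][15-40 ALLOC][41-58 FREE]
Op 8: a = realloc(a, 25) -> NULL (a unchanged); heap: [0-14 ALLOC][15-40 ALLOC][41-58 FREE]
malloc(11): first-fit scan over [0-14 ALLOC][15-40 ALLOC][41-58 FREE] -> 41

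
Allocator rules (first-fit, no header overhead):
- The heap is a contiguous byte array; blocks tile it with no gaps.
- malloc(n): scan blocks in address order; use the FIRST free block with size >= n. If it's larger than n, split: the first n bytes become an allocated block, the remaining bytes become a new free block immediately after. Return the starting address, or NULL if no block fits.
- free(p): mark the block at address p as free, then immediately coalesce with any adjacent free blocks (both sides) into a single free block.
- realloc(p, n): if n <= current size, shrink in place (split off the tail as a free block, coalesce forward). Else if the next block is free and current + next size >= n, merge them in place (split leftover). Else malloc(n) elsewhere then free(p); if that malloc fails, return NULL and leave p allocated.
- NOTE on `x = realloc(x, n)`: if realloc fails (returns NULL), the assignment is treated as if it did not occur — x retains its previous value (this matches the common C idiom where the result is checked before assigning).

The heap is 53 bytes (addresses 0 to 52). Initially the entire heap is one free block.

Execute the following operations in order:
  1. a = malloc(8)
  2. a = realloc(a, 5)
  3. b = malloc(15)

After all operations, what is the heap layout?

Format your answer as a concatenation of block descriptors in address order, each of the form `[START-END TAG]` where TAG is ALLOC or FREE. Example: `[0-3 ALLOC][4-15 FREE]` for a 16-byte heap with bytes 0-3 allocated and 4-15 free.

Answer: [0-4 ALLOC][5-19 ALLOC][20-52 FREE]

Derivation:
Op 1: a = malloc(8) -> a = 0; heap: [0-7 ALLOC][8-52 FREE]
Op 2: a = realloc(a, 5) -> a = 0; heap: [0-4 ALLOC][5-52 FREE]
Op 3: b = malloc(15) -> b = 5; heap: [0-4 ALLOC][5-19 ALLOC][20-52 FREE]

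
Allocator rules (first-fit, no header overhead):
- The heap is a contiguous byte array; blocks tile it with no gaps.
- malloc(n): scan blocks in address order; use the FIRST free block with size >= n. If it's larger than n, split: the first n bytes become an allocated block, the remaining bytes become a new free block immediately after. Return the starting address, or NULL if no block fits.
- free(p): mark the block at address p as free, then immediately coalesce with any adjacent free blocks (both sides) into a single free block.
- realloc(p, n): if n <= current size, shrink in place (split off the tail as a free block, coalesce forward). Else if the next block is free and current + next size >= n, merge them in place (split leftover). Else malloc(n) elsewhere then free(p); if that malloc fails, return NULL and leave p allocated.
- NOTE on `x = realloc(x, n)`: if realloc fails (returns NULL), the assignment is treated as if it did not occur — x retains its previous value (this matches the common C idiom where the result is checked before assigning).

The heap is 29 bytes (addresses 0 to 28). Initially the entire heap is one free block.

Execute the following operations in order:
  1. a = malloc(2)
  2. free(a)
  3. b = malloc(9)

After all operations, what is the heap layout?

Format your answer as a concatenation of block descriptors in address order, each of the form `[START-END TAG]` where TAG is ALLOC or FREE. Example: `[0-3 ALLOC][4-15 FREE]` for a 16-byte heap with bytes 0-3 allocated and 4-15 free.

Answer: [0-8 ALLOC][9-28 FREE]

Derivation:
Op 1: a = malloc(2) -> a = 0; heap: [0-1 ALLOC][2-28 FREE]
Op 2: free(a) -> (freed a); heap: [0-28 FREE]
Op 3: b = malloc(9) -> b = 0; heap: [0-8 ALLOC][9-28 FREE]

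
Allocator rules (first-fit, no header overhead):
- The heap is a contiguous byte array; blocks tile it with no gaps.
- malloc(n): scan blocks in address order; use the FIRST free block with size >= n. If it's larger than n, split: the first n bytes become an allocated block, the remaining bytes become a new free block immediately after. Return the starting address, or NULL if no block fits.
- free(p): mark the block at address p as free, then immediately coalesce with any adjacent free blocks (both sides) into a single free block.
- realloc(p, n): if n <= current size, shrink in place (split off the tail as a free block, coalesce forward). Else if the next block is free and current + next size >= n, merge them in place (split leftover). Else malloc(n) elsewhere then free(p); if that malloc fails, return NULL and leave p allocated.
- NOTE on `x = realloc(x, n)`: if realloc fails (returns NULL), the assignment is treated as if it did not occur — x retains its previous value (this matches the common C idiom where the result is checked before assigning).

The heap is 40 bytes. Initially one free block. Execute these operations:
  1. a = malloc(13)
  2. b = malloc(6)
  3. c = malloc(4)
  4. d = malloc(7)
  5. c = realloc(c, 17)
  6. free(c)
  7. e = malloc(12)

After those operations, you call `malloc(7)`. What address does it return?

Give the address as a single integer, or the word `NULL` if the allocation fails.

Answer: 30

Derivation:
Op 1: a = malloc(13) -> a = 0; heap: [0-12 ALLOC][13-39 FREE]
Op 2: b = malloc(6) -> b = 13; heap: [0-12 ALLOC][13-18 ALLOC][19-39 FREE]
Op 3: c = malloc(4) -> c = 19; heap: [0-12 ALLOC][13-18 ALLOC][19-22 ALLOC][23-39 FREE]
Op 4: d = malloc(7) -> d = 23; heap: [0-12 ALLOC][13-18 ALLOC][19-22 ALLOC][23-29 ALLOC][30-39 FREE]
Op 5: c = realloc(c, 17) -> NULL (c unchanged); heap: [0-12 ALLOC][13-18 ALLOC][19-22 ALLOC][23-29 ALLOC][30-39 FREE]
Op 6: free(c) -> (freed c); heap: [0-12 ALLOC][13-18 ALLOC][19-22 FREE][23-29 ALLOC][30-39 FREE]
Op 7: e = malloc(12) -> e = NULL; heap: [0-12 ALLOC][13-18 ALLOC][19-22 FREE][23-29 ALLOC][30-39 FREE]
malloc(7): first-fit scan over [0-12 ALLOC][13-18 ALLOC][19-22 FREE][23-29 ALLOC][30-39 FREE] -> 30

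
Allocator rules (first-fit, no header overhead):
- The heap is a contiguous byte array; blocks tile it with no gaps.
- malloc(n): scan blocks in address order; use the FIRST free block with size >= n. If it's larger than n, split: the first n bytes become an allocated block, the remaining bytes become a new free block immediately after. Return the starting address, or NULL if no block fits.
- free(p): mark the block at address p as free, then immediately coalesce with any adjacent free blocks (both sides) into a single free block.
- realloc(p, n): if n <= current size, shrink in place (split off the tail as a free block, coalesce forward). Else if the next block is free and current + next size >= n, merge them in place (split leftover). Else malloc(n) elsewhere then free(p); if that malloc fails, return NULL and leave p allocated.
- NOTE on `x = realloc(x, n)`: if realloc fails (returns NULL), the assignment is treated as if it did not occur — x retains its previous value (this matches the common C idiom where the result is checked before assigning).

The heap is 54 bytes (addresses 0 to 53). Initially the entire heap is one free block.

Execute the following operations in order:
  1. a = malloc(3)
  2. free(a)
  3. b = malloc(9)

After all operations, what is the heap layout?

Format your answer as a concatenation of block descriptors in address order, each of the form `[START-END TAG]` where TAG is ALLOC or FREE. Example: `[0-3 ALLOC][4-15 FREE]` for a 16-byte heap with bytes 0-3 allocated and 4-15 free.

Answer: [0-8 ALLOC][9-53 FREE]

Derivation:
Op 1: a = malloc(3) -> a = 0; heap: [0-2 ALLOC][3-53 FREE]
Op 2: free(a) -> (freed a); heap: [0-53 FREE]
Op 3: b = malloc(9) -> b = 0; heap: [0-8 ALLOC][9-53 FREE]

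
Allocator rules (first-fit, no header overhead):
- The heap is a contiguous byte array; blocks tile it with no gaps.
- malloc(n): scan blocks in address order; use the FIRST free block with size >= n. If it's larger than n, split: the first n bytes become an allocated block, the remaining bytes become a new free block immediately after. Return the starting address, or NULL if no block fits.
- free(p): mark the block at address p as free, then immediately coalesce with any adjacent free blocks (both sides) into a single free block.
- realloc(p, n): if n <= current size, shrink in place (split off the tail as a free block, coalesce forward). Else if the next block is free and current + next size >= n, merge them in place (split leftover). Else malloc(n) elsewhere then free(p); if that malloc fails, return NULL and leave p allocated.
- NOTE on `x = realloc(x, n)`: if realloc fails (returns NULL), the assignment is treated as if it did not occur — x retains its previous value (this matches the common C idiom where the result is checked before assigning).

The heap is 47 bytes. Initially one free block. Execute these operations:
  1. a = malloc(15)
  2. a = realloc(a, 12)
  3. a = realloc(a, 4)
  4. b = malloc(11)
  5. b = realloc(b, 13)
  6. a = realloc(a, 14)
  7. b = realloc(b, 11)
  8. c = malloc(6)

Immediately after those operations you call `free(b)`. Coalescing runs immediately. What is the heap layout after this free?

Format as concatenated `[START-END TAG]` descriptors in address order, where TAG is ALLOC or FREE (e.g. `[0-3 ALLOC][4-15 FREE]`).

Op 1: a = malloc(15) -> a = 0; heap: [0-14 ALLOC][15-46 FREE]
Op 2: a = realloc(a, 12) -> a = 0; heap: [0-11 ALLOC][12-46 FREE]
Op 3: a = realloc(a, 4) -> a = 0; heap: [0-3 ALLOC][4-46 FREE]
Op 4: b = malloc(11) -> b = 4; heap: [0-3 ALLOC][4-14 ALLOC][15-46 FREE]
Op 5: b = realloc(b, 13) -> b = 4; heap: [0-3 ALLOC][4-16 ALLOC][17-46 FREE]
Op 6: a = realloc(a, 14) -> a = 17; heap: [0-3 FREE][4-16 ALLOC][17-30 ALLOC][31-46 FREE]
Op 7: b = realloc(b, 11) -> b = 4; heap: [0-3 FREE][4-14 ALLOC][15-16 FREE][17-30 ALLOC][31-46 FREE]
Op 8: c = malloc(6) -> c = 31; heap: [0-3 FREE][4-14 ALLOC][15-16 FREE][17-30 ALLOC][31-36 ALLOC][37-46 FREE]
free(b): b = 4 -> block [4-14 ALLOC]; mark free, coalesce with adjacent free neighbors -> [0-16 FREE][17-30 ALLOC][31-36 ALLOC][37-46 FREE]

Answer: [0-16 FREE][17-30 ALLOC][31-36 ALLOC][37-46 FREE]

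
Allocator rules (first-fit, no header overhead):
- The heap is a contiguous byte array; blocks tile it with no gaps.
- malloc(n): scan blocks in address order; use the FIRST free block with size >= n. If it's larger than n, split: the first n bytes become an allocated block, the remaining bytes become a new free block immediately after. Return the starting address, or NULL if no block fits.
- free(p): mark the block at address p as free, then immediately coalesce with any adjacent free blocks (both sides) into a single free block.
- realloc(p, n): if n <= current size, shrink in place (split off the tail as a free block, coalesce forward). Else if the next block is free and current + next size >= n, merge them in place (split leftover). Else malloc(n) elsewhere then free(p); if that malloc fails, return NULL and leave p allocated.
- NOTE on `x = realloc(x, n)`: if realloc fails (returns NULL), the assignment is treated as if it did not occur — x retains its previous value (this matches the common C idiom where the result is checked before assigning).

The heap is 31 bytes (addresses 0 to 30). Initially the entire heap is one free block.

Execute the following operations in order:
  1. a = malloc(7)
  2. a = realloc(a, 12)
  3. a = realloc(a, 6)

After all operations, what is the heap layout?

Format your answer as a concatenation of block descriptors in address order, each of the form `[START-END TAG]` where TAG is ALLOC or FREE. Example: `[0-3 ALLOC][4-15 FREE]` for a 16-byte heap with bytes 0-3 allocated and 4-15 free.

Answer: [0-5 ALLOC][6-30 FREE]

Derivation:
Op 1: a = malloc(7) -> a = 0; heap: [0-6 ALLOC][7-30 FREE]
Op 2: a = realloc(a, 12) -> a = 0; heap: [0-11 ALLOC][12-30 FREE]
Op 3: a = realloc(a, 6) -> a = 0; heap: [0-5 ALLOC][6-30 FREE]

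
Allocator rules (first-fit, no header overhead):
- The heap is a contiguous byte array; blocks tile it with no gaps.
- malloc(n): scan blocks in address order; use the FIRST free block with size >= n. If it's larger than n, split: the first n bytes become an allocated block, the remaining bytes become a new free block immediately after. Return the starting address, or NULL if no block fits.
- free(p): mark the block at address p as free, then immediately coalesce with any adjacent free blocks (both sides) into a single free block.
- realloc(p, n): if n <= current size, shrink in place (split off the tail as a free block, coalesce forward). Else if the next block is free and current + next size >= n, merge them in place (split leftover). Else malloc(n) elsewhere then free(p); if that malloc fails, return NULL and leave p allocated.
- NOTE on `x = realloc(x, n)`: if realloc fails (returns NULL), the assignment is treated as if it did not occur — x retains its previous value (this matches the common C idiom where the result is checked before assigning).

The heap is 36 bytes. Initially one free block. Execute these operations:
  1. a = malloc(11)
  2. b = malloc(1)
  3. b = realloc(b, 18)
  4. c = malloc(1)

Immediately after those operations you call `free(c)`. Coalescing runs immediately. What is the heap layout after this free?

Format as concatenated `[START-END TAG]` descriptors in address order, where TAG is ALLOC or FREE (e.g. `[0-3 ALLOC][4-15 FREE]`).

Answer: [0-10 ALLOC][11-28 ALLOC][29-35 FREE]

Derivation:
Op 1: a = malloc(11) -> a = 0; heap: [0-10 ALLOC][11-35 FREE]
Op 2: b = malloc(1) -> b = 11; heap: [0-10 ALLOC][11-11 ALLOC][12-35 FREE]
Op 3: b = realloc(b, 18) -> b = 11; heap: [0-10 ALLOC][11-28 ALLOC][29-35 FREE]
Op 4: c = malloc(1) -> c = 29; heap: [0-10 ALLOC][11-28 ALLOC][29-29 ALLOC][30-35 FREE]
free(c): c = 29 -> block [29-29 ALLOC]; mark free, coalesce with adjacent free neighbors -> [0-10 ALLOC][11-28 ALLOC][29-35 FREE]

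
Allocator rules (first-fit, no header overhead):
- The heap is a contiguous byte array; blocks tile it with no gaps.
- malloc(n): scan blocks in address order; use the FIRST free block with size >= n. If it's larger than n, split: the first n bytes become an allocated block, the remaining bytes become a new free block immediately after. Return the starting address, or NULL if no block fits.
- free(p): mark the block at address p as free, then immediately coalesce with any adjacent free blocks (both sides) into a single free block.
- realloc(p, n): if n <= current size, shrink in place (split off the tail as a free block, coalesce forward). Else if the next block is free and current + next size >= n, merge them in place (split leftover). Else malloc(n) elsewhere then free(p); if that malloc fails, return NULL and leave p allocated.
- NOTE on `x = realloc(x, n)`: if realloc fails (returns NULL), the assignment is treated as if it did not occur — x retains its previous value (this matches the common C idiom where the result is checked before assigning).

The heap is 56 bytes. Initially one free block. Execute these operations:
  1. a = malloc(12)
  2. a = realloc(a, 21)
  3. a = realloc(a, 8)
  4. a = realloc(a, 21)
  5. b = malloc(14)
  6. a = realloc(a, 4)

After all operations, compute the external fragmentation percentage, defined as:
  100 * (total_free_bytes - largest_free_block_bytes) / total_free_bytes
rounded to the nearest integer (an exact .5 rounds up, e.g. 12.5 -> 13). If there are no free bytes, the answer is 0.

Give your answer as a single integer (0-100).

Op 1: a = malloc(12) -> a = 0; heap: [0-11 ALLOC][12-55 FREE]
Op 2: a = realloc(a, 21) -> a = 0; heap: [0-20 ALLOC][21-55 FREE]
Op 3: a = realloc(a, 8) -> a = 0; heap: [0-7 ALLOC][8-55 FREE]
Op 4: a = realloc(a, 21) -> a = 0; heap: [0-20 ALLOC][21-55 FREE]
Op 5: b = malloc(14) -> b = 21; heap: [0-20 ALLOC][21-34 ALLOC][35-55 FREE]
Op 6: a = realloc(a, 4) -> a = 0; heap: [0-3 ALLOC][4-20 FREE][21-34 ALLOC][35-55 FREE]
Free blocks: [17 21] total_free=38 largest=21 -> 100*(38-21)/38 = 1700/38 ≈ 44.737 -> rounds to 45

Answer: 45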